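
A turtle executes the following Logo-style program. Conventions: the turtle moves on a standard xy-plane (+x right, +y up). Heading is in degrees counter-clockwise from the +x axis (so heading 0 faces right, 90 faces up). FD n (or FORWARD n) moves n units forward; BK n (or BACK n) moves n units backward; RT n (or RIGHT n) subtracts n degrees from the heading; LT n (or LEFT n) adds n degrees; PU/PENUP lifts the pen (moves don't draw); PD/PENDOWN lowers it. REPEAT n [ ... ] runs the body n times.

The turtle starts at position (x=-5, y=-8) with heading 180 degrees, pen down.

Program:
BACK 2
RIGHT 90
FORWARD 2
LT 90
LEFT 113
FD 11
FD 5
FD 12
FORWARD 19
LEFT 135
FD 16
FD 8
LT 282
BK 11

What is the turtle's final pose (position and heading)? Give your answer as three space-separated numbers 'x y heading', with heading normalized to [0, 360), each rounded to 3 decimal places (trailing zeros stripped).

Answer: 13.522 -25.101 350

Derivation:
Executing turtle program step by step:
Start: pos=(-5,-8), heading=180, pen down
BK 2: (-5,-8) -> (-3,-8) [heading=180, draw]
RT 90: heading 180 -> 90
FD 2: (-3,-8) -> (-3,-6) [heading=90, draw]
LT 90: heading 90 -> 180
LT 113: heading 180 -> 293
FD 11: (-3,-6) -> (1.298,-16.126) [heading=293, draw]
FD 5: (1.298,-16.126) -> (3.252,-20.728) [heading=293, draw]
FD 12: (3.252,-20.728) -> (7.94,-31.774) [heading=293, draw]
FD 19: (7.94,-31.774) -> (15.364,-49.264) [heading=293, draw]
LT 135: heading 293 -> 68
FD 16: (15.364,-49.264) -> (21.358,-34.429) [heading=68, draw]
FD 8: (21.358,-34.429) -> (24.355,-27.011) [heading=68, draw]
LT 282: heading 68 -> 350
BK 11: (24.355,-27.011) -> (13.522,-25.101) [heading=350, draw]
Final: pos=(13.522,-25.101), heading=350, 9 segment(s) drawn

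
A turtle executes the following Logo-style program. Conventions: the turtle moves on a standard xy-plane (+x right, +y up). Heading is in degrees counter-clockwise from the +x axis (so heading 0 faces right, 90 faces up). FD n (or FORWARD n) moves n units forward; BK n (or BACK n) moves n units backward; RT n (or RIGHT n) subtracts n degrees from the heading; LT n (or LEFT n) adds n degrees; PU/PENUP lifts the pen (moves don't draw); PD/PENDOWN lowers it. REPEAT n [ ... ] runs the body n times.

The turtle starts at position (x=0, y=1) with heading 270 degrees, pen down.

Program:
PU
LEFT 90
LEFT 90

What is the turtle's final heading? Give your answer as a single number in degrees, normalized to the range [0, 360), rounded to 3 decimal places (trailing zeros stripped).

Answer: 90

Derivation:
Executing turtle program step by step:
Start: pos=(0,1), heading=270, pen down
PU: pen up
LT 90: heading 270 -> 0
LT 90: heading 0 -> 90
Final: pos=(0,1), heading=90, 0 segment(s) drawn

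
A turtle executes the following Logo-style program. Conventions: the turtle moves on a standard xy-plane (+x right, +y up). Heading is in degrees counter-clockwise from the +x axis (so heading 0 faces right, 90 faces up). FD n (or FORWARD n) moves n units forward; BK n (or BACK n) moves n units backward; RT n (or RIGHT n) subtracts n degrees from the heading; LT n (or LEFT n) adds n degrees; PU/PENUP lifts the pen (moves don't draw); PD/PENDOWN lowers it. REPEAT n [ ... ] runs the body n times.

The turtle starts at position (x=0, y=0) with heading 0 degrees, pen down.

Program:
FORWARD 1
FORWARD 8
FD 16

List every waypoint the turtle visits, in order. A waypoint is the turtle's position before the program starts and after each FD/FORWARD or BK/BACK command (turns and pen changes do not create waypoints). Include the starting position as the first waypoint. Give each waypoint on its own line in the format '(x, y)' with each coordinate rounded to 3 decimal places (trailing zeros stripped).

Executing turtle program step by step:
Start: pos=(0,0), heading=0, pen down
FD 1: (0,0) -> (1,0) [heading=0, draw]
FD 8: (1,0) -> (9,0) [heading=0, draw]
FD 16: (9,0) -> (25,0) [heading=0, draw]
Final: pos=(25,0), heading=0, 3 segment(s) drawn
Waypoints (4 total):
(0, 0)
(1, 0)
(9, 0)
(25, 0)

Answer: (0, 0)
(1, 0)
(9, 0)
(25, 0)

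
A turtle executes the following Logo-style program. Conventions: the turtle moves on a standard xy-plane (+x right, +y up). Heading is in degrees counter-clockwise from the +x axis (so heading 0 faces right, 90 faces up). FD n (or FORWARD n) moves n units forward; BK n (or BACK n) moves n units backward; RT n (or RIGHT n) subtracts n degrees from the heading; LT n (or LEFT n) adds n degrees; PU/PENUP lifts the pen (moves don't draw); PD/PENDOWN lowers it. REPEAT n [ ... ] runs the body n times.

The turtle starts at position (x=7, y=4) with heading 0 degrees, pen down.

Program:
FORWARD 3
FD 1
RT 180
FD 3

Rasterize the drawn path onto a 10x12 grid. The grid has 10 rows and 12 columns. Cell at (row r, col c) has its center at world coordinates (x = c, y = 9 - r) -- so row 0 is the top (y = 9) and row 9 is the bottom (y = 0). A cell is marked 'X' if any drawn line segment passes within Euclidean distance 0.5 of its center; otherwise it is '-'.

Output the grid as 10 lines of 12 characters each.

Answer: ------------
------------
------------
------------
------------
-------XXXXX
------------
------------
------------
------------

Derivation:
Segment 0: (7,4) -> (10,4)
Segment 1: (10,4) -> (11,4)
Segment 2: (11,4) -> (8,4)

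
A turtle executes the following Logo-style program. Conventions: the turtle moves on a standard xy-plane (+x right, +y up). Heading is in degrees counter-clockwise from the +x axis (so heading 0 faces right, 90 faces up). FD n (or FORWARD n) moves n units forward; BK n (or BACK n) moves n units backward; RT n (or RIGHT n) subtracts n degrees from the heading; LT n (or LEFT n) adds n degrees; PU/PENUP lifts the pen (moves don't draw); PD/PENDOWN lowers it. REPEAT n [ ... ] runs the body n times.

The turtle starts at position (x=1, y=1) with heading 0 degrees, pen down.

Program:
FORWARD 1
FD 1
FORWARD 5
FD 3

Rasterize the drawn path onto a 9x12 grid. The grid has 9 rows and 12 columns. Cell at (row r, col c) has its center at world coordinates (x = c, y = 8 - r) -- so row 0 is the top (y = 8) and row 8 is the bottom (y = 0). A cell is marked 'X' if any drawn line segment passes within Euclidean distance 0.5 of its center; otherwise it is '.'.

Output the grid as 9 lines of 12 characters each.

Segment 0: (1,1) -> (2,1)
Segment 1: (2,1) -> (3,1)
Segment 2: (3,1) -> (8,1)
Segment 3: (8,1) -> (11,1)

Answer: ............
............
............
............
............
............
............
.XXXXXXXXXXX
............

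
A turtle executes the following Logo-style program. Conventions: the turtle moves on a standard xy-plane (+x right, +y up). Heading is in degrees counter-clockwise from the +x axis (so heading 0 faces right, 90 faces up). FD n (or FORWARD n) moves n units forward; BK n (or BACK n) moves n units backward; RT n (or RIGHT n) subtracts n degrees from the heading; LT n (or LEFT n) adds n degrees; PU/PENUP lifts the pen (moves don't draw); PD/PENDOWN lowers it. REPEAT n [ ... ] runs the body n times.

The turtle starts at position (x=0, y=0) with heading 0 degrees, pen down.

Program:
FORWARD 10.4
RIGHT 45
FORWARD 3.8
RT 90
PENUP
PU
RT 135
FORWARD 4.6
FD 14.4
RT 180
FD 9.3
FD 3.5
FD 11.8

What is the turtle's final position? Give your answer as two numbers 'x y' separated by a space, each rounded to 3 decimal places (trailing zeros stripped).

Executing turtle program step by step:
Start: pos=(0,0), heading=0, pen down
FD 10.4: (0,0) -> (10.4,0) [heading=0, draw]
RT 45: heading 0 -> 315
FD 3.8: (10.4,0) -> (13.087,-2.687) [heading=315, draw]
RT 90: heading 315 -> 225
PU: pen up
PU: pen up
RT 135: heading 225 -> 90
FD 4.6: (13.087,-2.687) -> (13.087,1.913) [heading=90, move]
FD 14.4: (13.087,1.913) -> (13.087,16.313) [heading=90, move]
RT 180: heading 90 -> 270
FD 9.3: (13.087,16.313) -> (13.087,7.013) [heading=270, move]
FD 3.5: (13.087,7.013) -> (13.087,3.513) [heading=270, move]
FD 11.8: (13.087,3.513) -> (13.087,-8.287) [heading=270, move]
Final: pos=(13.087,-8.287), heading=270, 2 segment(s) drawn

Answer: 13.087 -8.287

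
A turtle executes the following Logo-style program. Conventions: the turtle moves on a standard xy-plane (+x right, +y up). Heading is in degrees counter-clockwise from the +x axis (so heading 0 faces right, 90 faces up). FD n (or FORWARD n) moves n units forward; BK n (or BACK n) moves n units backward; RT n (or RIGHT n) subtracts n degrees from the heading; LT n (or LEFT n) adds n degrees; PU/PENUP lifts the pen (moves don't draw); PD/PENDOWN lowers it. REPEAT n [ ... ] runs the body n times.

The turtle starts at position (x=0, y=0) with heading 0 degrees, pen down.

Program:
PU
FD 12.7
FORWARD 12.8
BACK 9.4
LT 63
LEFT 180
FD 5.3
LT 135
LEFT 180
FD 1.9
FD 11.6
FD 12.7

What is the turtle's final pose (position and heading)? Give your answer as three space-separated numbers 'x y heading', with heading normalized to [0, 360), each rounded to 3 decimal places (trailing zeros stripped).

Answer: -11.224 -12.819 198

Derivation:
Executing turtle program step by step:
Start: pos=(0,0), heading=0, pen down
PU: pen up
FD 12.7: (0,0) -> (12.7,0) [heading=0, move]
FD 12.8: (12.7,0) -> (25.5,0) [heading=0, move]
BK 9.4: (25.5,0) -> (16.1,0) [heading=0, move]
LT 63: heading 0 -> 63
LT 180: heading 63 -> 243
FD 5.3: (16.1,0) -> (13.694,-4.722) [heading=243, move]
LT 135: heading 243 -> 18
LT 180: heading 18 -> 198
FD 1.9: (13.694,-4.722) -> (11.887,-5.309) [heading=198, move]
FD 11.6: (11.887,-5.309) -> (0.855,-8.894) [heading=198, move]
FD 12.7: (0.855,-8.894) -> (-11.224,-12.819) [heading=198, move]
Final: pos=(-11.224,-12.819), heading=198, 0 segment(s) drawn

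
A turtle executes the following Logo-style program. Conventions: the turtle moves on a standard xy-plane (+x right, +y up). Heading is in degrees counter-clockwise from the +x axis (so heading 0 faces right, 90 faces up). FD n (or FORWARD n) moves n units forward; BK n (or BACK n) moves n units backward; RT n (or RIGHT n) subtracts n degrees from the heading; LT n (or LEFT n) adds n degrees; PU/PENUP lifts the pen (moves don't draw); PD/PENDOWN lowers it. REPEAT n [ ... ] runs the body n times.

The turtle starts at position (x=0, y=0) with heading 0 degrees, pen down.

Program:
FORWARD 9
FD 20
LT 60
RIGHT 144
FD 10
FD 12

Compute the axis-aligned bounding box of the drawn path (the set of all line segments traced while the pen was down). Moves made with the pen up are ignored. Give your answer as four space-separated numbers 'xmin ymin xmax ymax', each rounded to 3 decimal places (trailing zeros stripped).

Executing turtle program step by step:
Start: pos=(0,0), heading=0, pen down
FD 9: (0,0) -> (9,0) [heading=0, draw]
FD 20: (9,0) -> (29,0) [heading=0, draw]
LT 60: heading 0 -> 60
RT 144: heading 60 -> 276
FD 10: (29,0) -> (30.045,-9.945) [heading=276, draw]
FD 12: (30.045,-9.945) -> (31.3,-21.879) [heading=276, draw]
Final: pos=(31.3,-21.879), heading=276, 4 segment(s) drawn

Segment endpoints: x in {0, 9, 29, 30.045, 31.3}, y in {-21.879, -9.945, 0}
xmin=0, ymin=-21.879, xmax=31.3, ymax=0

Answer: 0 -21.879 31.3 0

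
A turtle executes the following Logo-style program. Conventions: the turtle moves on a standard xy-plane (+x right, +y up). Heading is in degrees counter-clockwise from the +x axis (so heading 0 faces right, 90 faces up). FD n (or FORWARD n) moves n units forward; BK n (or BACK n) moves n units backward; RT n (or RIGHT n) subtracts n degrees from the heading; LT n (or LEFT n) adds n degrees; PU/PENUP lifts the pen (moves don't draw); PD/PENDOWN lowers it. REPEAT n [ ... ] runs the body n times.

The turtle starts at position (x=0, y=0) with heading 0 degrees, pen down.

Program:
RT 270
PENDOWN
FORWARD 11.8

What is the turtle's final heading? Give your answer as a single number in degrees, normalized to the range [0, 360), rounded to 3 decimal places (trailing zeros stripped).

Answer: 90

Derivation:
Executing turtle program step by step:
Start: pos=(0,0), heading=0, pen down
RT 270: heading 0 -> 90
PD: pen down
FD 11.8: (0,0) -> (0,11.8) [heading=90, draw]
Final: pos=(0,11.8), heading=90, 1 segment(s) drawn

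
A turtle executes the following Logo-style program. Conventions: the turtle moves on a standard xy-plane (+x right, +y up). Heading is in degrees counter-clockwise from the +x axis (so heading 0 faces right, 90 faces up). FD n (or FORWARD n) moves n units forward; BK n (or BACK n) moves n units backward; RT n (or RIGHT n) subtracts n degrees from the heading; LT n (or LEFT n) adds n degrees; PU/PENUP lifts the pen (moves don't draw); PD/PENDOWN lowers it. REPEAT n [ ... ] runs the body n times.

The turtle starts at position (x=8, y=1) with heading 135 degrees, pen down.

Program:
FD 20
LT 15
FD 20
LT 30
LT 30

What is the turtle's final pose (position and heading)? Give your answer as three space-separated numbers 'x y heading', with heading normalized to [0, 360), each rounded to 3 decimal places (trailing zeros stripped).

Executing turtle program step by step:
Start: pos=(8,1), heading=135, pen down
FD 20: (8,1) -> (-6.142,15.142) [heading=135, draw]
LT 15: heading 135 -> 150
FD 20: (-6.142,15.142) -> (-23.463,25.142) [heading=150, draw]
LT 30: heading 150 -> 180
LT 30: heading 180 -> 210
Final: pos=(-23.463,25.142), heading=210, 2 segment(s) drawn

Answer: -23.463 25.142 210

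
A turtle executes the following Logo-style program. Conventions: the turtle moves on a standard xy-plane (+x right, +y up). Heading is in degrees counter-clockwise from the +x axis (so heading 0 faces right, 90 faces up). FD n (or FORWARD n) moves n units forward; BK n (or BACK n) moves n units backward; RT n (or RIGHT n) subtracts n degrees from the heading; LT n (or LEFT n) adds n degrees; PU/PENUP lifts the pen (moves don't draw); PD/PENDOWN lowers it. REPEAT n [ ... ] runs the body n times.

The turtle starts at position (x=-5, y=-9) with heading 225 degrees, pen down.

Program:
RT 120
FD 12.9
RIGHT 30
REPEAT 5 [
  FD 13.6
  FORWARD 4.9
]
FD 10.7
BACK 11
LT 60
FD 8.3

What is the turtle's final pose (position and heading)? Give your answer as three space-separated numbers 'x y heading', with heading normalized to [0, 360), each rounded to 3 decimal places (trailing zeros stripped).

Answer: 9.655 98.388 135

Derivation:
Executing turtle program step by step:
Start: pos=(-5,-9), heading=225, pen down
RT 120: heading 225 -> 105
FD 12.9: (-5,-9) -> (-8.339,3.46) [heading=105, draw]
RT 30: heading 105 -> 75
REPEAT 5 [
  -- iteration 1/5 --
  FD 13.6: (-8.339,3.46) -> (-4.819,16.597) [heading=75, draw]
  FD 4.9: (-4.819,16.597) -> (-3.551,21.33) [heading=75, draw]
  -- iteration 2/5 --
  FD 13.6: (-3.551,21.33) -> (-0.031,34.467) [heading=75, draw]
  FD 4.9: (-0.031,34.467) -> (1.238,39.2) [heading=75, draw]
  -- iteration 3/5 --
  FD 13.6: (1.238,39.2) -> (4.757,52.336) [heading=75, draw]
  FD 4.9: (4.757,52.336) -> (6.026,57.069) [heading=75, draw]
  -- iteration 4/5 --
  FD 13.6: (6.026,57.069) -> (9.546,70.206) [heading=75, draw]
  FD 4.9: (9.546,70.206) -> (10.814,74.939) [heading=75, draw]
  -- iteration 5/5 --
  FD 13.6: (10.814,74.939) -> (14.334,88.076) [heading=75, draw]
  FD 4.9: (14.334,88.076) -> (15.602,92.809) [heading=75, draw]
]
FD 10.7: (15.602,92.809) -> (18.371,103.144) [heading=75, draw]
BK 11: (18.371,103.144) -> (15.524,92.519) [heading=75, draw]
LT 60: heading 75 -> 135
FD 8.3: (15.524,92.519) -> (9.655,98.388) [heading=135, draw]
Final: pos=(9.655,98.388), heading=135, 14 segment(s) drawn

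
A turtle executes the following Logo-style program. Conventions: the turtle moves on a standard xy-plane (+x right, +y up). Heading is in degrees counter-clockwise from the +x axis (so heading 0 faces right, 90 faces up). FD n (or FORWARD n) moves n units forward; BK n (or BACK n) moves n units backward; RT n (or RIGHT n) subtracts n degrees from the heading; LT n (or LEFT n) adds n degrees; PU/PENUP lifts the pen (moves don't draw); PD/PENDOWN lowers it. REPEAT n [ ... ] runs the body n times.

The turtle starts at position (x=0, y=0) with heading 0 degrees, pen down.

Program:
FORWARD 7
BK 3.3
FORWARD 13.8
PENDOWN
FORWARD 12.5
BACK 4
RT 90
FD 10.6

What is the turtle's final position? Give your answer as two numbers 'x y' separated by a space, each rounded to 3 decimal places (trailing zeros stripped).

Answer: 26 -10.6

Derivation:
Executing turtle program step by step:
Start: pos=(0,0), heading=0, pen down
FD 7: (0,0) -> (7,0) [heading=0, draw]
BK 3.3: (7,0) -> (3.7,0) [heading=0, draw]
FD 13.8: (3.7,0) -> (17.5,0) [heading=0, draw]
PD: pen down
FD 12.5: (17.5,0) -> (30,0) [heading=0, draw]
BK 4: (30,0) -> (26,0) [heading=0, draw]
RT 90: heading 0 -> 270
FD 10.6: (26,0) -> (26,-10.6) [heading=270, draw]
Final: pos=(26,-10.6), heading=270, 6 segment(s) drawn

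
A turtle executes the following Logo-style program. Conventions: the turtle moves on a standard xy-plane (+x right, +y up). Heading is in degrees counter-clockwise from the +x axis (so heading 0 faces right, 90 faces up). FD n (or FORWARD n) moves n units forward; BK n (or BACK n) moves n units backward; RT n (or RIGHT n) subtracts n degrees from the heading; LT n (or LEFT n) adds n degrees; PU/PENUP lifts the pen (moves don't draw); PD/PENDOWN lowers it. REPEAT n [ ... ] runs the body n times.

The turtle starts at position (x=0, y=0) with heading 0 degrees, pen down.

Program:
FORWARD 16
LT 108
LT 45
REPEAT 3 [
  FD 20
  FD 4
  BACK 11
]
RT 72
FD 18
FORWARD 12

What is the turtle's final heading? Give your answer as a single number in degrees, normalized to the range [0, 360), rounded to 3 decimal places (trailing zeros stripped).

Executing turtle program step by step:
Start: pos=(0,0), heading=0, pen down
FD 16: (0,0) -> (16,0) [heading=0, draw]
LT 108: heading 0 -> 108
LT 45: heading 108 -> 153
REPEAT 3 [
  -- iteration 1/3 --
  FD 20: (16,0) -> (-1.82,9.08) [heading=153, draw]
  FD 4: (-1.82,9.08) -> (-5.384,10.896) [heading=153, draw]
  BK 11: (-5.384,10.896) -> (4.417,5.902) [heading=153, draw]
  -- iteration 2/3 --
  FD 20: (4.417,5.902) -> (-13.403,14.982) [heading=153, draw]
  FD 4: (-13.403,14.982) -> (-16.967,16.798) [heading=153, draw]
  BK 11: (-16.967,16.798) -> (-7.166,11.804) [heading=153, draw]
  -- iteration 3/3 --
  FD 20: (-7.166,11.804) -> (-24.986,20.884) [heading=153, draw]
  FD 4: (-24.986,20.884) -> (-28.55,22.7) [heading=153, draw]
  BK 11: (-28.55,22.7) -> (-18.749,17.706) [heading=153, draw]
]
RT 72: heading 153 -> 81
FD 18: (-18.749,17.706) -> (-15.933,35.484) [heading=81, draw]
FD 12: (-15.933,35.484) -> (-14.056,47.336) [heading=81, draw]
Final: pos=(-14.056,47.336), heading=81, 12 segment(s) drawn

Answer: 81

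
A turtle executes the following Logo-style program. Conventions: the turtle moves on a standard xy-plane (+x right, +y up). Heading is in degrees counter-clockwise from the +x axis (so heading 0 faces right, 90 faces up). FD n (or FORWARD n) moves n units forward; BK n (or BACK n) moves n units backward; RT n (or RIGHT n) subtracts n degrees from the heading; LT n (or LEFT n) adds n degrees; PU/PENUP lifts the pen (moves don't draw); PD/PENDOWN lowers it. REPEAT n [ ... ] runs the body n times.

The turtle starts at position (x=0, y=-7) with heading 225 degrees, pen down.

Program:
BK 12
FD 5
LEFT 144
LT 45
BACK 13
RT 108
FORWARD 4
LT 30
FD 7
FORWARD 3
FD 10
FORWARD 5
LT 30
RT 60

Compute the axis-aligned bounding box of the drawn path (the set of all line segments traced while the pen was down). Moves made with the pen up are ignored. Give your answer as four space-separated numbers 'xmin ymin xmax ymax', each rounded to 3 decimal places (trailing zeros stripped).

Answer: -2.691 -25.972 22.498 1.485

Derivation:
Executing turtle program step by step:
Start: pos=(0,-7), heading=225, pen down
BK 12: (0,-7) -> (8.485,1.485) [heading=225, draw]
FD 5: (8.485,1.485) -> (4.95,-2.05) [heading=225, draw]
LT 144: heading 225 -> 9
LT 45: heading 9 -> 54
BK 13: (4.95,-2.05) -> (-2.691,-12.567) [heading=54, draw]
RT 108: heading 54 -> 306
FD 4: (-2.691,-12.567) -> (-0.34,-15.804) [heading=306, draw]
LT 30: heading 306 -> 336
FD 7: (-0.34,-15.804) -> (6.054,-18.651) [heading=336, draw]
FD 3: (6.054,-18.651) -> (8.795,-19.871) [heading=336, draw]
FD 10: (8.795,-19.871) -> (17.931,-23.938) [heading=336, draw]
FD 5: (17.931,-23.938) -> (22.498,-25.972) [heading=336, draw]
LT 30: heading 336 -> 6
RT 60: heading 6 -> 306
Final: pos=(22.498,-25.972), heading=306, 8 segment(s) drawn

Segment endpoints: x in {-2.691, -0.34, 0, 4.95, 6.054, 8.485, 8.795, 17.931, 22.498}, y in {-25.972, -23.938, -19.871, -18.651, -15.804, -12.567, -7, -2.05, 1.485}
xmin=-2.691, ymin=-25.972, xmax=22.498, ymax=1.485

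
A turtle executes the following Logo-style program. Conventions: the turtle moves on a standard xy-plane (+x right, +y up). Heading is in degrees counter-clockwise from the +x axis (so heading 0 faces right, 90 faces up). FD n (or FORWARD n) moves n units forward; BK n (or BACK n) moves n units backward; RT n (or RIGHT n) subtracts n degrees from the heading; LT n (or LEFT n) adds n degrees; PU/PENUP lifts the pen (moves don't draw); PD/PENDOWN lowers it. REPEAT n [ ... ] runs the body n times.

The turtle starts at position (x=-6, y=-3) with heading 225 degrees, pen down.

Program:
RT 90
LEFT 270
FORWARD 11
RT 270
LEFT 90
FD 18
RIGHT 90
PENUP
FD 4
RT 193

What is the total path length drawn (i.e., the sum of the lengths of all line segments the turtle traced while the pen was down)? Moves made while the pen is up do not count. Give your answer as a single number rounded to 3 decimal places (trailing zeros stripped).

Executing turtle program step by step:
Start: pos=(-6,-3), heading=225, pen down
RT 90: heading 225 -> 135
LT 270: heading 135 -> 45
FD 11: (-6,-3) -> (1.778,4.778) [heading=45, draw]
RT 270: heading 45 -> 135
LT 90: heading 135 -> 225
FD 18: (1.778,4.778) -> (-10.95,-7.95) [heading=225, draw]
RT 90: heading 225 -> 135
PU: pen up
FD 4: (-10.95,-7.95) -> (-13.778,-5.121) [heading=135, move]
RT 193: heading 135 -> 302
Final: pos=(-13.778,-5.121), heading=302, 2 segment(s) drawn

Segment lengths:
  seg 1: (-6,-3) -> (1.778,4.778), length = 11
  seg 2: (1.778,4.778) -> (-10.95,-7.95), length = 18
Total = 29

Answer: 29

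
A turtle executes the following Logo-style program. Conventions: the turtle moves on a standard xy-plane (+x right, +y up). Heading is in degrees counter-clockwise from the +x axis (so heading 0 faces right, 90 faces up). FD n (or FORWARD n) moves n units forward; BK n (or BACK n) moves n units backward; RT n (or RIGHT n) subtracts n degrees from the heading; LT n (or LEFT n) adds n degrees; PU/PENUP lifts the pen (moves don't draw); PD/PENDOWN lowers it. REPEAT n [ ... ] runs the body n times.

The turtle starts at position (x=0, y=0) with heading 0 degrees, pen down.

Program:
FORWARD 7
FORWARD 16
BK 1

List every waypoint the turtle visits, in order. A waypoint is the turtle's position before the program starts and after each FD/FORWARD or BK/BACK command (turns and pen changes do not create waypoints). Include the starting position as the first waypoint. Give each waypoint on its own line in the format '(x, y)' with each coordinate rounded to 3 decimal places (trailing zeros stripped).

Answer: (0, 0)
(7, 0)
(23, 0)
(22, 0)

Derivation:
Executing turtle program step by step:
Start: pos=(0,0), heading=0, pen down
FD 7: (0,0) -> (7,0) [heading=0, draw]
FD 16: (7,0) -> (23,0) [heading=0, draw]
BK 1: (23,0) -> (22,0) [heading=0, draw]
Final: pos=(22,0), heading=0, 3 segment(s) drawn
Waypoints (4 total):
(0, 0)
(7, 0)
(23, 0)
(22, 0)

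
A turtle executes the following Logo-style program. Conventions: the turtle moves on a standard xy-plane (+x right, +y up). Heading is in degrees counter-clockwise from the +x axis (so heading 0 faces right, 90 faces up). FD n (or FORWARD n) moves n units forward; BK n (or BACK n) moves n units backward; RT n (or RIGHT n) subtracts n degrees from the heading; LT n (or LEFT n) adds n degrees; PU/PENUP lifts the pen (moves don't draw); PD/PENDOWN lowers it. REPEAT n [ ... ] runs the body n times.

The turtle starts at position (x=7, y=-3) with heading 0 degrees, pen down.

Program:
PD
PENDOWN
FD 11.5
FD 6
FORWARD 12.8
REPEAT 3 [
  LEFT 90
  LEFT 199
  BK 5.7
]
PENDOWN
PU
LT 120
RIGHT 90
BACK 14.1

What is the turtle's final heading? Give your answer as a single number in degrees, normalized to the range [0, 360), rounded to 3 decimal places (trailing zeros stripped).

Answer: 177

Derivation:
Executing turtle program step by step:
Start: pos=(7,-3), heading=0, pen down
PD: pen down
PD: pen down
FD 11.5: (7,-3) -> (18.5,-3) [heading=0, draw]
FD 6: (18.5,-3) -> (24.5,-3) [heading=0, draw]
FD 12.8: (24.5,-3) -> (37.3,-3) [heading=0, draw]
REPEAT 3 [
  -- iteration 1/3 --
  LT 90: heading 0 -> 90
  LT 199: heading 90 -> 289
  BK 5.7: (37.3,-3) -> (35.444,2.389) [heading=289, draw]
  -- iteration 2/3 --
  LT 90: heading 289 -> 19
  LT 199: heading 19 -> 218
  BK 5.7: (35.444,2.389) -> (39.936,5.899) [heading=218, draw]
  -- iteration 3/3 --
  LT 90: heading 218 -> 308
  LT 199: heading 308 -> 147
  BK 5.7: (39.936,5.899) -> (44.716,2.794) [heading=147, draw]
]
PD: pen down
PU: pen up
LT 120: heading 147 -> 267
RT 90: heading 267 -> 177
BK 14.1: (44.716,2.794) -> (58.797,2.056) [heading=177, move]
Final: pos=(58.797,2.056), heading=177, 6 segment(s) drawn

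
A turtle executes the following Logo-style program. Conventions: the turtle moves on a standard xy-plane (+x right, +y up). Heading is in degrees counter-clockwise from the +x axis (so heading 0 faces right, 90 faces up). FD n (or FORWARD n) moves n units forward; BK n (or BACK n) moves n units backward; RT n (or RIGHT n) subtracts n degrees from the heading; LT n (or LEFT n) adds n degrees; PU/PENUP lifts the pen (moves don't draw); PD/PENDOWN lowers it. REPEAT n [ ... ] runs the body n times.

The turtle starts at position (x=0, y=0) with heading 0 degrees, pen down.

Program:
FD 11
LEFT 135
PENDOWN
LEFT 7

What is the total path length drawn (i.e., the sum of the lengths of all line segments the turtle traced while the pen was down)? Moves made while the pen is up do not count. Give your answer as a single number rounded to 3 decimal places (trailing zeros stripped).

Answer: 11

Derivation:
Executing turtle program step by step:
Start: pos=(0,0), heading=0, pen down
FD 11: (0,0) -> (11,0) [heading=0, draw]
LT 135: heading 0 -> 135
PD: pen down
LT 7: heading 135 -> 142
Final: pos=(11,0), heading=142, 1 segment(s) drawn

Segment lengths:
  seg 1: (0,0) -> (11,0), length = 11
Total = 11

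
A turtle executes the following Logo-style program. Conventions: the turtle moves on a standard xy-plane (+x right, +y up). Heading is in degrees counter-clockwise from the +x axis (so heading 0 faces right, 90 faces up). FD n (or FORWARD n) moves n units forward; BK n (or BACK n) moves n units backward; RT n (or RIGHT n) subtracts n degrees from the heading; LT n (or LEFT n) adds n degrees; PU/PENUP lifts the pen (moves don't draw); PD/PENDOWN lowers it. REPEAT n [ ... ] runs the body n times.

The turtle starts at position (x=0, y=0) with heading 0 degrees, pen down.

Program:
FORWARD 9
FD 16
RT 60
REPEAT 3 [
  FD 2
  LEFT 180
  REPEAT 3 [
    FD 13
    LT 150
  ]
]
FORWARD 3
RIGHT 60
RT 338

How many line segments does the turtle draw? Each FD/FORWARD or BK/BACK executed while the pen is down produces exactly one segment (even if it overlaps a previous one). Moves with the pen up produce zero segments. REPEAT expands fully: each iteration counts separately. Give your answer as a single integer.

Executing turtle program step by step:
Start: pos=(0,0), heading=0, pen down
FD 9: (0,0) -> (9,0) [heading=0, draw]
FD 16: (9,0) -> (25,0) [heading=0, draw]
RT 60: heading 0 -> 300
REPEAT 3 [
  -- iteration 1/3 --
  FD 2: (25,0) -> (26,-1.732) [heading=300, draw]
  LT 180: heading 300 -> 120
  REPEAT 3 [
    -- iteration 1/3 --
    FD 13: (26,-1.732) -> (19.5,9.526) [heading=120, draw]
    LT 150: heading 120 -> 270
    -- iteration 2/3 --
    FD 13: (19.5,9.526) -> (19.5,-3.474) [heading=270, draw]
    LT 150: heading 270 -> 60
    -- iteration 3/3 --
    FD 13: (19.5,-3.474) -> (26,7.785) [heading=60, draw]
    LT 150: heading 60 -> 210
  ]
  -- iteration 2/3 --
  FD 2: (26,7.785) -> (24.268,6.785) [heading=210, draw]
  LT 180: heading 210 -> 30
  REPEAT 3 [
    -- iteration 1/3 --
    FD 13: (24.268,6.785) -> (35.526,13.285) [heading=30, draw]
    LT 150: heading 30 -> 180
    -- iteration 2/3 --
    FD 13: (35.526,13.285) -> (22.526,13.285) [heading=180, draw]
    LT 150: heading 180 -> 330
    -- iteration 3/3 --
    FD 13: (22.526,13.285) -> (33.785,6.785) [heading=330, draw]
    LT 150: heading 330 -> 120
  ]
  -- iteration 3/3 --
  FD 2: (33.785,6.785) -> (32.785,8.517) [heading=120, draw]
  LT 180: heading 120 -> 300
  REPEAT 3 [
    -- iteration 1/3 --
    FD 13: (32.785,8.517) -> (39.285,-2.742) [heading=300, draw]
    LT 150: heading 300 -> 90
    -- iteration 2/3 --
    FD 13: (39.285,-2.742) -> (39.285,10.258) [heading=90, draw]
    LT 150: heading 90 -> 240
    -- iteration 3/3 --
    FD 13: (39.285,10.258) -> (32.785,-1) [heading=240, draw]
    LT 150: heading 240 -> 30
  ]
]
FD 3: (32.785,-1) -> (35.383,0.5) [heading=30, draw]
RT 60: heading 30 -> 330
RT 338: heading 330 -> 352
Final: pos=(35.383,0.5), heading=352, 15 segment(s) drawn
Segments drawn: 15

Answer: 15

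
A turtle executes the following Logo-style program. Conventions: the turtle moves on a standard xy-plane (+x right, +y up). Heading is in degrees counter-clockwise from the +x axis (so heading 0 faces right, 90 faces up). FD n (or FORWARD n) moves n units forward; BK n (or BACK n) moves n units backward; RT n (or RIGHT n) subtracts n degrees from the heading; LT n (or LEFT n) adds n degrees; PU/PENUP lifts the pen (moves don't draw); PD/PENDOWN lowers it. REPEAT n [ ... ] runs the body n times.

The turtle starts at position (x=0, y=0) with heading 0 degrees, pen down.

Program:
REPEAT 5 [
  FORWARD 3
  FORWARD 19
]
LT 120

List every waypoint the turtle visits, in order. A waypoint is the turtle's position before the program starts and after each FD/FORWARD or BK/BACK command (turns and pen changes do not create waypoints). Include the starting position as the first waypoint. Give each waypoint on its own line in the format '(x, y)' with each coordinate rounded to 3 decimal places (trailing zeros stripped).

Executing turtle program step by step:
Start: pos=(0,0), heading=0, pen down
REPEAT 5 [
  -- iteration 1/5 --
  FD 3: (0,0) -> (3,0) [heading=0, draw]
  FD 19: (3,0) -> (22,0) [heading=0, draw]
  -- iteration 2/5 --
  FD 3: (22,0) -> (25,0) [heading=0, draw]
  FD 19: (25,0) -> (44,0) [heading=0, draw]
  -- iteration 3/5 --
  FD 3: (44,0) -> (47,0) [heading=0, draw]
  FD 19: (47,0) -> (66,0) [heading=0, draw]
  -- iteration 4/5 --
  FD 3: (66,0) -> (69,0) [heading=0, draw]
  FD 19: (69,0) -> (88,0) [heading=0, draw]
  -- iteration 5/5 --
  FD 3: (88,0) -> (91,0) [heading=0, draw]
  FD 19: (91,0) -> (110,0) [heading=0, draw]
]
LT 120: heading 0 -> 120
Final: pos=(110,0), heading=120, 10 segment(s) drawn
Waypoints (11 total):
(0, 0)
(3, 0)
(22, 0)
(25, 0)
(44, 0)
(47, 0)
(66, 0)
(69, 0)
(88, 0)
(91, 0)
(110, 0)

Answer: (0, 0)
(3, 0)
(22, 0)
(25, 0)
(44, 0)
(47, 0)
(66, 0)
(69, 0)
(88, 0)
(91, 0)
(110, 0)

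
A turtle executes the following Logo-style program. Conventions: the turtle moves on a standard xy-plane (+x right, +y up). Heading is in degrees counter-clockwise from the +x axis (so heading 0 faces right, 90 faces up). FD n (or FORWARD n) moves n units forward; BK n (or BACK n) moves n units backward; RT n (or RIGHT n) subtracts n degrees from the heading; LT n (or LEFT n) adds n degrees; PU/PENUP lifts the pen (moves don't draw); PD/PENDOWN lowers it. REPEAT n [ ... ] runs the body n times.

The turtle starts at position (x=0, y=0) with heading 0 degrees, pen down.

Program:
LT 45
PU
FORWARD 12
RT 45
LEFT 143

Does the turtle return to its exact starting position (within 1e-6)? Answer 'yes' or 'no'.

Answer: no

Derivation:
Executing turtle program step by step:
Start: pos=(0,0), heading=0, pen down
LT 45: heading 0 -> 45
PU: pen up
FD 12: (0,0) -> (8.485,8.485) [heading=45, move]
RT 45: heading 45 -> 0
LT 143: heading 0 -> 143
Final: pos=(8.485,8.485), heading=143, 0 segment(s) drawn

Start position: (0, 0)
Final position: (8.485, 8.485)
Distance = 12; >= 1e-6 -> NOT closed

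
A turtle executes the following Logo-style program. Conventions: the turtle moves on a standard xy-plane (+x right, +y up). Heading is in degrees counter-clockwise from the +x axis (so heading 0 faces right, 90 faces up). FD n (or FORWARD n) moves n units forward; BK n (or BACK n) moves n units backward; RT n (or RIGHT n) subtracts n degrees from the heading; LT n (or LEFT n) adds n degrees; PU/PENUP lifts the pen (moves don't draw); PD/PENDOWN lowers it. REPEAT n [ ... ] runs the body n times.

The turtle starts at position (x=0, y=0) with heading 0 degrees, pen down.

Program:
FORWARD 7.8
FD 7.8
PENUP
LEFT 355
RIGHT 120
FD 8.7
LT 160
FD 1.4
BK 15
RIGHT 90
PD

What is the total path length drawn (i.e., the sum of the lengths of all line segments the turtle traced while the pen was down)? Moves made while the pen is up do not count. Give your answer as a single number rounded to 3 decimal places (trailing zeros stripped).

Answer: 15.6

Derivation:
Executing turtle program step by step:
Start: pos=(0,0), heading=0, pen down
FD 7.8: (0,0) -> (7.8,0) [heading=0, draw]
FD 7.8: (7.8,0) -> (15.6,0) [heading=0, draw]
PU: pen up
LT 355: heading 0 -> 355
RT 120: heading 355 -> 235
FD 8.7: (15.6,0) -> (10.61,-7.127) [heading=235, move]
LT 160: heading 235 -> 35
FD 1.4: (10.61,-7.127) -> (11.757,-6.324) [heading=35, move]
BK 15: (11.757,-6.324) -> (-0.531,-14.927) [heading=35, move]
RT 90: heading 35 -> 305
PD: pen down
Final: pos=(-0.531,-14.927), heading=305, 2 segment(s) drawn

Segment lengths:
  seg 1: (0,0) -> (7.8,0), length = 7.8
  seg 2: (7.8,0) -> (15.6,0), length = 7.8
Total = 15.6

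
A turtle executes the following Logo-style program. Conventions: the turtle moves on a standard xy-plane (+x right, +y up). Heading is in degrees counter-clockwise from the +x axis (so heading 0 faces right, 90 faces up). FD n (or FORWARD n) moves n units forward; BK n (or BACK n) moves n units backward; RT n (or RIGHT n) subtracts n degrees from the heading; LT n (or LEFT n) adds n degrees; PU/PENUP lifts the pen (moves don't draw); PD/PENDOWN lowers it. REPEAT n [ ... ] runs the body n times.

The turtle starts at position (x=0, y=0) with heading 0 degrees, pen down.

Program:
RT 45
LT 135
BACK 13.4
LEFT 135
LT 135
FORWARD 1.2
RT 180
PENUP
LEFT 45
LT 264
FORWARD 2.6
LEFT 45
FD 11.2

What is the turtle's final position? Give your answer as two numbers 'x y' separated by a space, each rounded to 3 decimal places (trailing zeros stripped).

Executing turtle program step by step:
Start: pos=(0,0), heading=0, pen down
RT 45: heading 0 -> 315
LT 135: heading 315 -> 90
BK 13.4: (0,0) -> (0,-13.4) [heading=90, draw]
LT 135: heading 90 -> 225
LT 135: heading 225 -> 0
FD 1.2: (0,-13.4) -> (1.2,-13.4) [heading=0, draw]
RT 180: heading 0 -> 180
PU: pen up
LT 45: heading 180 -> 225
LT 264: heading 225 -> 129
FD 2.6: (1.2,-13.4) -> (-0.436,-11.379) [heading=129, move]
LT 45: heading 129 -> 174
FD 11.2: (-0.436,-11.379) -> (-11.575,-10.209) [heading=174, move]
Final: pos=(-11.575,-10.209), heading=174, 2 segment(s) drawn

Answer: -11.575 -10.209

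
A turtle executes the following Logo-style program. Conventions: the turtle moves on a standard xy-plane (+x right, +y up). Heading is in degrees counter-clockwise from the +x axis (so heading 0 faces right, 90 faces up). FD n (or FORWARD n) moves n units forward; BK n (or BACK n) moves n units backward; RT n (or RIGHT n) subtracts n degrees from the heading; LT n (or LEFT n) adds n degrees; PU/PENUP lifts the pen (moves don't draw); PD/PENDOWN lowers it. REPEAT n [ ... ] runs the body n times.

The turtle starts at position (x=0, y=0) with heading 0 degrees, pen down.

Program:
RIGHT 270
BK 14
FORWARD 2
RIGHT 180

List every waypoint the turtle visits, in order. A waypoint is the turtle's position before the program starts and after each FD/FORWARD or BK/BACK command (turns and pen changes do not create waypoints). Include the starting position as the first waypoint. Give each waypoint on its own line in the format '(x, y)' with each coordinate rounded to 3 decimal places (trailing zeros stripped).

Executing turtle program step by step:
Start: pos=(0,0), heading=0, pen down
RT 270: heading 0 -> 90
BK 14: (0,0) -> (0,-14) [heading=90, draw]
FD 2: (0,-14) -> (0,-12) [heading=90, draw]
RT 180: heading 90 -> 270
Final: pos=(0,-12), heading=270, 2 segment(s) drawn
Waypoints (3 total):
(0, 0)
(0, -14)
(0, -12)

Answer: (0, 0)
(0, -14)
(0, -12)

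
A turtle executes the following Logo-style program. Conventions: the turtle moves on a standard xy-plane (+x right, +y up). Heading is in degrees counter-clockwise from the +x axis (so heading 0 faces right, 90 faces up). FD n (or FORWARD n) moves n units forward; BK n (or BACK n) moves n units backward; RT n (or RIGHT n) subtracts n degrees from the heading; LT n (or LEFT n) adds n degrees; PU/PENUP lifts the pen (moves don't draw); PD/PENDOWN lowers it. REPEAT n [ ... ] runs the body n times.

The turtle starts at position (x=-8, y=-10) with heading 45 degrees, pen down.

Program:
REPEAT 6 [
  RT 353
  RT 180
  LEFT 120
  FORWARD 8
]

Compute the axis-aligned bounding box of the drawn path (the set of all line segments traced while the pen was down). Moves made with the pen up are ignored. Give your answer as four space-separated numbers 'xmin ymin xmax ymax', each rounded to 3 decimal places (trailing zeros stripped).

Executing turtle program step by step:
Start: pos=(-8,-10), heading=45, pen down
REPEAT 6 [
  -- iteration 1/6 --
  RT 353: heading 45 -> 52
  RT 180: heading 52 -> 232
  LT 120: heading 232 -> 352
  FD 8: (-8,-10) -> (-0.078,-11.113) [heading=352, draw]
  -- iteration 2/6 --
  RT 353: heading 352 -> 359
  RT 180: heading 359 -> 179
  LT 120: heading 179 -> 299
  FD 8: (-0.078,-11.113) -> (3.801,-18.11) [heading=299, draw]
  -- iteration 3/6 --
  RT 353: heading 299 -> 306
  RT 180: heading 306 -> 126
  LT 120: heading 126 -> 246
  FD 8: (3.801,-18.11) -> (0.547,-25.419) [heading=246, draw]
  -- iteration 4/6 --
  RT 353: heading 246 -> 253
  RT 180: heading 253 -> 73
  LT 120: heading 73 -> 193
  FD 8: (0.547,-25.419) -> (-7.248,-27.218) [heading=193, draw]
  -- iteration 5/6 --
  RT 353: heading 193 -> 200
  RT 180: heading 200 -> 20
  LT 120: heading 20 -> 140
  FD 8: (-7.248,-27.218) -> (-13.377,-22.076) [heading=140, draw]
  -- iteration 6/6 --
  RT 353: heading 140 -> 147
  RT 180: heading 147 -> 327
  LT 120: heading 327 -> 87
  FD 8: (-13.377,-22.076) -> (-12.958,-14.087) [heading=87, draw]
]
Final: pos=(-12.958,-14.087), heading=87, 6 segment(s) drawn

Segment endpoints: x in {-13.377, -12.958, -8, -7.248, -0.078, 0.547, 3.801}, y in {-27.218, -25.419, -22.076, -18.11, -14.087, -11.113, -10}
xmin=-13.377, ymin=-27.218, xmax=3.801, ymax=-10

Answer: -13.377 -27.218 3.801 -10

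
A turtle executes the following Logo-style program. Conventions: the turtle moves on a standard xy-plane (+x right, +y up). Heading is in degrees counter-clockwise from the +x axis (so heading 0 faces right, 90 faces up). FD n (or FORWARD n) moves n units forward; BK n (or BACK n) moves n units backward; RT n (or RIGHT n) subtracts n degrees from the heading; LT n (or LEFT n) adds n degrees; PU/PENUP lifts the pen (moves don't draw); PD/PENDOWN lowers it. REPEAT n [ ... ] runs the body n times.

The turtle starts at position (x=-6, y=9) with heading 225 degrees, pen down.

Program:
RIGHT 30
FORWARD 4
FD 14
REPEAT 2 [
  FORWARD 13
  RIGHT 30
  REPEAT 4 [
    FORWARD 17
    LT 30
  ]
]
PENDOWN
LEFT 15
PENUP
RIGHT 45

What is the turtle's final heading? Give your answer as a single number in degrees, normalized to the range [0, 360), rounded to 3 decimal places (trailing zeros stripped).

Answer: 345

Derivation:
Executing turtle program step by step:
Start: pos=(-6,9), heading=225, pen down
RT 30: heading 225 -> 195
FD 4: (-6,9) -> (-9.864,7.965) [heading=195, draw]
FD 14: (-9.864,7.965) -> (-23.387,4.341) [heading=195, draw]
REPEAT 2 [
  -- iteration 1/2 --
  FD 13: (-23.387,4.341) -> (-35.944,0.977) [heading=195, draw]
  RT 30: heading 195 -> 165
  REPEAT 4 [
    -- iteration 1/4 --
    FD 17: (-35.944,0.977) -> (-52.364,5.377) [heading=165, draw]
    LT 30: heading 165 -> 195
    -- iteration 2/4 --
    FD 17: (-52.364,5.377) -> (-68.785,0.977) [heading=195, draw]
    LT 30: heading 195 -> 225
    -- iteration 3/4 --
    FD 17: (-68.785,0.977) -> (-80.806,-11.044) [heading=225, draw]
    LT 30: heading 225 -> 255
    -- iteration 4/4 --
    FD 17: (-80.806,-11.044) -> (-85.206,-27.465) [heading=255, draw]
    LT 30: heading 255 -> 285
  ]
  -- iteration 2/2 --
  FD 13: (-85.206,-27.465) -> (-81.841,-40.022) [heading=285, draw]
  RT 30: heading 285 -> 255
  REPEAT 4 [
    -- iteration 1/4 --
    FD 17: (-81.841,-40.022) -> (-86.241,-56.443) [heading=255, draw]
    LT 30: heading 255 -> 285
    -- iteration 2/4 --
    FD 17: (-86.241,-56.443) -> (-81.841,-72.863) [heading=285, draw]
    LT 30: heading 285 -> 315
    -- iteration 3/4 --
    FD 17: (-81.841,-72.863) -> (-69.82,-84.884) [heading=315, draw]
    LT 30: heading 315 -> 345
    -- iteration 4/4 --
    FD 17: (-69.82,-84.884) -> (-53.4,-89.284) [heading=345, draw]
    LT 30: heading 345 -> 15
  ]
]
PD: pen down
LT 15: heading 15 -> 30
PU: pen up
RT 45: heading 30 -> 345
Final: pos=(-53.4,-89.284), heading=345, 12 segment(s) drawn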